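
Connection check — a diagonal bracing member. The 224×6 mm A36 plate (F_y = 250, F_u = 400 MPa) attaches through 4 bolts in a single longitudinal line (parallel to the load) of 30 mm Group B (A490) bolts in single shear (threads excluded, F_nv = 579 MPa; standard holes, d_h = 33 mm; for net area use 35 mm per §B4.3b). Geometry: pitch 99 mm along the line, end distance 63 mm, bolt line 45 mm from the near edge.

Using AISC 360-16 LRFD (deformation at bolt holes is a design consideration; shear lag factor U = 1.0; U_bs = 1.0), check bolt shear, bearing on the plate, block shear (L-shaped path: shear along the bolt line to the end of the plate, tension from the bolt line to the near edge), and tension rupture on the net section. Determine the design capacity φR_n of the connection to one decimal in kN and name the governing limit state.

Bolt shear: A_b = π(30)²/4 = 706.86 mm². φR_n = 0.75 × 579 × 706.86 × 4 × 1 = 1227.8 kN.
Bearing (6 mm plate, F_u = 400 MPa): end bolts L_c = 63 − 33/2 = 46.5, R_n = min(1.2×46.5×6×400, 2.4×30×6×400) = 133.92 kN/bolt; interior L_c = 99 − 33 = 66, R_n = 172.8 kN/bolt. φR_n = 0.75 × (1×133.92 + 3×172.8) = 489.2 kN.
Block shear: shear path 1×[63+3×99] = 1×360 mm, A_gv = 2160, A_nv = 1×(360 − 3.5×35)×6 = 1425 mm²; tension to near edge: (45 − 0.5×35)×6 = 165 mm². R_n = min(0.6×400×1425, 0.6×250×2160) + 1.0×400×165 = min(342, 324) + 66 = 390 kN. φR_n = 0.75 × 390 = 292.5 kN.
Tension rupture (net): A_n = (224 − 1×35)×6 = 1134 mm² (U = 1.0, A_e = A_n). φR_n = 0.75 × 400 × 1134 = 340.2 kN.
Governing: min(1227.8, 489.2, 292.5, 340.2) = 292.5 kN → block shear.

292.5 kN (block shear governs)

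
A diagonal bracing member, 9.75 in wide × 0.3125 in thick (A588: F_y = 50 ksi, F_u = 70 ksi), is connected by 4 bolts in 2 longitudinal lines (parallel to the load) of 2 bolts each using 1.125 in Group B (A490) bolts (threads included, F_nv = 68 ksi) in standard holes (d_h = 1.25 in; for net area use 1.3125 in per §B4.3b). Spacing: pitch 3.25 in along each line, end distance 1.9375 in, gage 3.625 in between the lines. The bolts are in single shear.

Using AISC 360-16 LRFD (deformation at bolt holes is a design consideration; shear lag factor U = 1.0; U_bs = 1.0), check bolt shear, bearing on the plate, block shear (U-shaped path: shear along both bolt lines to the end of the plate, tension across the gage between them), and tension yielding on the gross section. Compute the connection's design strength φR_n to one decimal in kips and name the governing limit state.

Bolt shear: A_b = π(1.125)²/4 = 0.99402 in². φR_n = 0.75 × 68 × 0.99402 × 4 × 1 = 202.8 kips.
Bearing (0.3125 in plate, F_u = 70 ksi): end bolts L_c = 1.9375 − 1.25/2 = 1.3125, R_n = min(1.2×1.3125×0.3125×70, 2.4×1.125×0.3125×70) = 34.453 kips/bolt; interior L_c = 3.25 − 1.25 = 2, R_n = 52.5 kips/bolt. φR_n = 0.75 × (2×34.453 + 2×52.5) = 130.4 kips.
Block shear: shear path 2×[1.9375+1×3.25] = 2×5.1875 in, A_gv = 3.2422, A_nv = 2×(5.1875 − 1.5×1.3125)×0.3125 = 2.0117 in²; tension across gage: (3.625 − 1×1.3125)×0.3125 = 0.72266 in². R_n = min(0.6×70×2.0117, 0.6×50×3.2422) + 1.0×70×0.72266 = min(84.491, 97.266) + 50.586 = 135.08 kips. φR_n = 0.75 × 135.08 = 101.3 kips.
Tension yield (gross): A_g = 9.75×0.3125 = 3.0469 in². φR_n = 0.90 × 50 × 3.0469 = 137.1 kips.
Governing: min(202.8, 130.4, 101.3, 137.1) = 101.3 kips → block shear.

101.3 kips (block shear governs)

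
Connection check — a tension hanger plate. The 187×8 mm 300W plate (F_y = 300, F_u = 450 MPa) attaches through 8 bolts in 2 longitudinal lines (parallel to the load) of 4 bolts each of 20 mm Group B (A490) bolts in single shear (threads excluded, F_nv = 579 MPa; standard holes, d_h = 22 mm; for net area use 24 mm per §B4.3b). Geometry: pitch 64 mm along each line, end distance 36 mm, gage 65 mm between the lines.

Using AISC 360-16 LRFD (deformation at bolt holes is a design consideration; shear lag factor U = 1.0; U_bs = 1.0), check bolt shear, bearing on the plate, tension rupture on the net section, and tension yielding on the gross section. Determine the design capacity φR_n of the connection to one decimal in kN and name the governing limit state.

Bolt shear: A_b = π(20)²/4 = 314.16 mm². φR_n = 0.75 × 579 × 314.16 × 8 × 1 = 1091.4 kN.
Bearing (8 mm plate, F_u = 450 MPa): end bolts L_c = 36 − 22/2 = 25, R_n = min(1.2×25×8×450, 2.4×20×8×450) = 108 kN/bolt; interior L_c = 64 − 22 = 42, R_n = 172.8 kN/bolt. φR_n = 0.75 × (2×108 + 6×172.8) = 939.6 kN.
Tension rupture (net): A_n = (187 − 2×24)×8 = 1112 mm² (U = 1.0, A_e = A_n). φR_n = 0.75 × 450 × 1112 = 375.3 kN.
Tension yield (gross): A_g = 187×8 = 1496 mm². φR_n = 0.90 × 300 × 1496 = 403.9 kN.
Governing: min(1091.4, 939.6, 375.3, 403.9) = 375.3 kN → net-section rupture.

375.3 kN (net-section rupture governs)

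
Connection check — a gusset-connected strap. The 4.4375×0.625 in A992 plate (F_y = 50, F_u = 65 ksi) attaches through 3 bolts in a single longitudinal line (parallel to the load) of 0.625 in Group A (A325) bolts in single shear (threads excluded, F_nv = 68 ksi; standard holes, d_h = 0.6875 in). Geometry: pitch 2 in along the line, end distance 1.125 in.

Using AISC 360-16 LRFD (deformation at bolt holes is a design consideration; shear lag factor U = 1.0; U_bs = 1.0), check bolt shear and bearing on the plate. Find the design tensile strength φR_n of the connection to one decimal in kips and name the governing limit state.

46.9 kips (bolt shear governs)

Bolt shear: A_b = π(0.625)²/4 = 0.3068 in². φR_n = 0.75 × 68 × 0.3068 × 3 × 1 = 46.9 kips.
Bearing (0.625 in plate, F_u = 65 ksi): end bolts L_c = 1.125 − 0.6875/2 = 0.78125, R_n = min(1.2×0.78125×0.625×65, 2.4×0.625×0.625×65) = 38.086 kips/bolt; interior L_c = 2 − 0.6875 = 1.3125, R_n = 60.938 kips/bolt. φR_n = 0.75 × (1×38.086 + 2×60.938) = 120.0 kips.
Governing: min(46.9, 120.0) = 46.9 kips → bolt shear.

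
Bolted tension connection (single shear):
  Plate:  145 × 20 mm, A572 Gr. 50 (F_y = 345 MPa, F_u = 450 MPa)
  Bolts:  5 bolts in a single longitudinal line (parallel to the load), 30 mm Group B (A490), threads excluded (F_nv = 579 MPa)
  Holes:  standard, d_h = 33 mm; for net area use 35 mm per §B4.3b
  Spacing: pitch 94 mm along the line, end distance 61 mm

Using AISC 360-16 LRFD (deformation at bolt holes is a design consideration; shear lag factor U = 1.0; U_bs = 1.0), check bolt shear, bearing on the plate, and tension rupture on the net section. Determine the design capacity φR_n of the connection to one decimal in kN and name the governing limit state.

742.5 kN (net-section rupture governs)

Bolt shear: A_b = π(30)²/4 = 706.86 mm². φR_n = 0.75 × 579 × 706.86 × 5 × 1 = 1534.8 kN.
Bearing (20 mm plate, F_u = 450 MPa): end bolts L_c = 61 − 33/2 = 44.5, R_n = min(1.2×44.5×20×450, 2.4×30×20×450) = 480.6 kN/bolt; interior L_c = 94 − 33 = 61, R_n = 648 kN/bolt. φR_n = 0.75 × (1×480.6 + 4×648) = 2304.5 kN.
Tension rupture (net): A_n = (145 − 1×35)×20 = 2200 mm² (U = 1.0, A_e = A_n). φR_n = 0.75 × 450 × 2200 = 742.5 kN.
Governing: min(1534.8, 2304.5, 742.5) = 742.5 kN → net-section rupture.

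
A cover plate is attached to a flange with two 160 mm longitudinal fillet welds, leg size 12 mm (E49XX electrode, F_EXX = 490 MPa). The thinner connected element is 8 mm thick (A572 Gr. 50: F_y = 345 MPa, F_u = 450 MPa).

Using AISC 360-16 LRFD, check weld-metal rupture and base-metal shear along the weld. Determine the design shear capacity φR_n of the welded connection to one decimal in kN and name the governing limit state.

Weld metal: throat = 0.707×12 = 8.484 mm, L = 2×160 = 320 mm. φR_n = 0.75 × 0.6 × 490 × 8.484 × 320 = 598.6 kN.
Base metal shear (8 mm plate): yield φR_n = 1.0×0.6×345×8×320 = 529.9 kN; rupture φR_n = 0.75×0.6×450×8×320 = 518.4 kN; take 518.4 kN (rupture).
Governing: min(598.6, 518.4) = 518.4 kN → base-metal shear.

518.4 kN (base-metal shear governs)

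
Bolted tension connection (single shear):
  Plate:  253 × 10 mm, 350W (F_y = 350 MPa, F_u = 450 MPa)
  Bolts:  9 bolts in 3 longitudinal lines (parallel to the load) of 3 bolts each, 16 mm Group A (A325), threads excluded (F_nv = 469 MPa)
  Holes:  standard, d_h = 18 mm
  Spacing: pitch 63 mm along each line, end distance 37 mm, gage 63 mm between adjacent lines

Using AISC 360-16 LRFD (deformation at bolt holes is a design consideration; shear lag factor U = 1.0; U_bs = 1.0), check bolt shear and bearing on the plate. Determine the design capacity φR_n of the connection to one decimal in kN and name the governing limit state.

Bolt shear: A_b = π(16)²/4 = 201.06 mm². φR_n = 0.75 × 469 × 201.06 × 9 × 1 = 636.5 kN.
Bearing (10 mm plate, F_u = 450 MPa): end bolts L_c = 37 − 18/2 = 28, R_n = min(1.2×28×10×450, 2.4×16×10×450) = 151.2 kN/bolt; interior L_c = 63 − 18 = 45, R_n = 172.8 kN/bolt. φR_n = 0.75 × (3×151.2 + 6×172.8) = 1117.8 kN.
Governing: min(636.5, 1117.8) = 636.5 kN → bolt shear.

636.5 kN (bolt shear governs)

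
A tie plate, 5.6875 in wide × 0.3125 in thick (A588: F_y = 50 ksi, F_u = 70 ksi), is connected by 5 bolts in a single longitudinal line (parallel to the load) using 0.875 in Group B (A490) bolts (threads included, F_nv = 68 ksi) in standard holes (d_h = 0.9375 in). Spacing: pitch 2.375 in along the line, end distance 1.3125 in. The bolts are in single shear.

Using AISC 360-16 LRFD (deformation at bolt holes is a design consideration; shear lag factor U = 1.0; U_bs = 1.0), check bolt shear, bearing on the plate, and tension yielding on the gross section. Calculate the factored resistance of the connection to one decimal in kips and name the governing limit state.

Bolt shear: A_b = π(0.875)²/4 = 0.60132 in². φR_n = 0.75 × 68 × 0.60132 × 5 × 1 = 153.3 kips.
Bearing (0.3125 in plate, F_u = 70 ksi): end bolts L_c = 1.3125 − 0.9375/2 = 0.84375, R_n = min(1.2×0.84375×0.3125×70, 2.4×0.875×0.3125×70) = 22.148 kips/bolt; interior L_c = 2.375 − 0.9375 = 1.4375, R_n = 37.734 kips/bolt. φR_n = 0.75 × (1×22.148 + 4×37.734) = 129.8 kips.
Tension yield (gross): A_g = 5.6875×0.3125 = 1.7773 in². φR_n = 0.90 × 50 × 1.7773 = 80.0 kips.
Governing: min(153.3, 129.8, 80.0) = 80.0 kips → gross-section yield.

80.0 kips (gross-section yield governs)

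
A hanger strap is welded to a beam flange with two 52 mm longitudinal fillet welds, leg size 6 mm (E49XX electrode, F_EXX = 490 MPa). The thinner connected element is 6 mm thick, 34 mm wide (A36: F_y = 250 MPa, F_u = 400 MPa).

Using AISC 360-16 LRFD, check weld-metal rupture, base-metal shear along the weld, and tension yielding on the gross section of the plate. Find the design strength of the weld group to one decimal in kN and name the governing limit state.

Weld metal: throat = 0.707×6 = 4.242 mm, L = 2×52 = 104 mm. φR_n = 0.75 × 0.6 × 490 × 4.242 × 104 = 97.3 kN.
Base metal shear (6 mm plate): yield φR_n = 1.0×0.6×250×6×104 = 93.6 kN; rupture φR_n = 0.75×0.6×400×6×104 = 112.3 kN; take 93.6 kN (yield).
Tension yield (gross): A_g = 34×6 = 204 mm². φR_n = 0.90 × 250 × 204 = 45.9 kN.
Governing: min(97.3, 93.6, 45.9) = 45.9 kN → gross-section yield.

45.9 kN (gross-section yield governs)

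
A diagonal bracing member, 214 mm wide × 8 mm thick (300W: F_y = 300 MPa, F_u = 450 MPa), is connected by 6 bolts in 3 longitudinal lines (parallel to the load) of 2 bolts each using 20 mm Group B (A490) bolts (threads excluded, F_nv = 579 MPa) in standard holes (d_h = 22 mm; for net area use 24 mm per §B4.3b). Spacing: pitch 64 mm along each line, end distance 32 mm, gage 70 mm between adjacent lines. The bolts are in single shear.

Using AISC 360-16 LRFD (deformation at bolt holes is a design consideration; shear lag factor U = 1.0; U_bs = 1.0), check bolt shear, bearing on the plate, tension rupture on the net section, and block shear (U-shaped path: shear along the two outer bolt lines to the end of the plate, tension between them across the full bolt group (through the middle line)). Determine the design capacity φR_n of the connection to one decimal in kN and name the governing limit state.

Bolt shear: A_b = π(20)²/4 = 314.16 mm². φR_n = 0.75 × 579 × 314.16 × 6 × 1 = 818.5 kN.
Bearing (8 mm plate, F_u = 450 MPa): end bolts L_c = 32 − 22/2 = 21, R_n = min(1.2×21×8×450, 2.4×20×8×450) = 90.72 kN/bolt; interior L_c = 64 − 22 = 42, R_n = 172.8 kN/bolt. φR_n = 0.75 × (3×90.72 + 3×172.8) = 592.9 kN.
Tension rupture (net): A_n = (214 − 3×24)×8 = 1136 mm² (U = 1.0, A_e = A_n). φR_n = 0.75 × 450 × 1136 = 383.4 kN.
Block shear: shear path 2×[32+1×64] = 2×96 mm, A_gv = 1536, A_nv = 2×(96 − 1.5×24)×8 = 960 mm²; tension across gage: (140 − 2×24)×8 = 736 mm². R_n = min(0.6×450×960, 0.6×300×1536) + 1.0×450×736 = min(259.2, 276.48) + 331.2 = 590.4 kN. φR_n = 0.75 × 590.4 = 442.8 kN.
Governing: min(818.5, 592.9, 383.4, 442.8) = 383.4 kN → net-section rupture.

383.4 kN (net-section rupture governs)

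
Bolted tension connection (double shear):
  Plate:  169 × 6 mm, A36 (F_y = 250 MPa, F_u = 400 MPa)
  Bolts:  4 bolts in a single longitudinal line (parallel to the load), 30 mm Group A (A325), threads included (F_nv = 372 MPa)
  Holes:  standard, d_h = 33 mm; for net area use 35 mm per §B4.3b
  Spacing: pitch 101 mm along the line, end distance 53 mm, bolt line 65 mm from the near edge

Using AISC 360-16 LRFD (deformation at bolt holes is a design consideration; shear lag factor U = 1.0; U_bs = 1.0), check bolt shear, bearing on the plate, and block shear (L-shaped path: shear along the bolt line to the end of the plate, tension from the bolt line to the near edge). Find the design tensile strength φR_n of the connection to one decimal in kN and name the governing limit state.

325.8 kN (block shear governs)

Bolt shear: A_b = π(30)²/4 = 706.86 mm². φR_n = 0.75 × 372 × 706.86 × 4 × 2 = 1577.7 kN.
Bearing (6 mm plate, F_u = 400 MPa): end bolts L_c = 53 − 33/2 = 36.5, R_n = min(1.2×36.5×6×400, 2.4×30×6×400) = 105.12 kN/bolt; interior L_c = 101 − 33 = 68, R_n = 172.8 kN/bolt. φR_n = 0.75 × (1×105.12 + 3×172.8) = 467.6 kN.
Block shear: shear path 1×[53+3×101] = 1×356 mm, A_gv = 2136, A_nv = 1×(356 − 3.5×35)×6 = 1401 mm²; tension to near edge: (65 − 0.5×35)×6 = 285 mm². R_n = min(0.6×400×1401, 0.6×250×2136) + 1.0×400×285 = min(336.24, 320.4) + 114 = 434.4 kN. φR_n = 0.75 × 434.4 = 325.8 kN.
Governing: min(1577.7, 467.6, 325.8) = 325.8 kN → block shear.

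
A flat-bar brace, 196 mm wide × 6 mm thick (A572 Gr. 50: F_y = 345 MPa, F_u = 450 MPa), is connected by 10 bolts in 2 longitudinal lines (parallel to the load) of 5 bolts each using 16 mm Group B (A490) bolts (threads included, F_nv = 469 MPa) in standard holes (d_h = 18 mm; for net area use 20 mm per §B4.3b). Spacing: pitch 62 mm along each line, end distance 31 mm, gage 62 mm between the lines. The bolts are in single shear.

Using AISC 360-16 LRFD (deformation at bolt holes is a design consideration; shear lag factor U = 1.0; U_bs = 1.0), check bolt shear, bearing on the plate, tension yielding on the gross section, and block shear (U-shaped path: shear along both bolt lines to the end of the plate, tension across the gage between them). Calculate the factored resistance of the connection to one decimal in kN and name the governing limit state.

Bolt shear: A_b = π(16)²/4 = 201.06 mm². φR_n = 0.75 × 469 × 201.06 × 10 × 1 = 707.2 kN.
Bearing (6 mm plate, F_u = 450 MPa): end bolts L_c = 31 − 18/2 = 22, R_n = min(1.2×22×6×450, 2.4×16×6×450) = 71.28 kN/bolt; interior L_c = 62 − 18 = 44, R_n = 103.68 kN/bolt. φR_n = 0.75 × (2×71.28 + 8×103.68) = 729.0 kN.
Tension yield (gross): A_g = 196×6 = 1176 mm². φR_n = 0.90 × 345 × 1176 = 365.1 kN.
Block shear: shear path 2×[31+4×62] = 2×279 mm, A_gv = 3348, A_nv = 2×(279 − 4.5×20)×6 = 2268 mm²; tension across gage: (62 − 1×20)×6 = 252 mm². R_n = min(0.6×450×2268, 0.6×345×3348) + 1.0×450×252 = min(612.36, 693.04) + 113.4 = 725.76 kN. φR_n = 0.75 × 725.76 = 544.3 kN.
Governing: min(707.2, 729.0, 365.1, 544.3) = 365.1 kN → gross-section yield.

365.1 kN (gross-section yield governs)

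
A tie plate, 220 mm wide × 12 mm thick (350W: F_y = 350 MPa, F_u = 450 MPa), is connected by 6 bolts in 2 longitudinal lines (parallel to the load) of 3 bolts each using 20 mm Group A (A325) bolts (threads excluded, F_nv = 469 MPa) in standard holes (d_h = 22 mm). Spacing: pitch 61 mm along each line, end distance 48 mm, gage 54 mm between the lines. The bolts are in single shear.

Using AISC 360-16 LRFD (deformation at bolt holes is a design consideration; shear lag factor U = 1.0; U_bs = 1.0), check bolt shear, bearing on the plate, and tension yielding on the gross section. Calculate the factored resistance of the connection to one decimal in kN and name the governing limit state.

Bolt shear: A_b = π(20)²/4 = 314.16 mm². φR_n = 0.75 × 469 × 314.16 × 6 × 1 = 663.0 kN.
Bearing (12 mm plate, F_u = 450 MPa): end bolts L_c = 48 − 22/2 = 37, R_n = min(1.2×37×12×450, 2.4×20×12×450) = 239.76 kN/bolt; interior L_c = 61 − 22 = 39, R_n = 252.72 kN/bolt. φR_n = 0.75 × (2×239.76 + 4×252.72) = 1117.8 kN.
Tension yield (gross): A_g = 220×12 = 2640 mm². φR_n = 0.90 × 350 × 2640 = 831.6 kN.
Governing: min(663.0, 1117.8, 831.6) = 663.0 kN → bolt shear.

663.0 kN (bolt shear governs)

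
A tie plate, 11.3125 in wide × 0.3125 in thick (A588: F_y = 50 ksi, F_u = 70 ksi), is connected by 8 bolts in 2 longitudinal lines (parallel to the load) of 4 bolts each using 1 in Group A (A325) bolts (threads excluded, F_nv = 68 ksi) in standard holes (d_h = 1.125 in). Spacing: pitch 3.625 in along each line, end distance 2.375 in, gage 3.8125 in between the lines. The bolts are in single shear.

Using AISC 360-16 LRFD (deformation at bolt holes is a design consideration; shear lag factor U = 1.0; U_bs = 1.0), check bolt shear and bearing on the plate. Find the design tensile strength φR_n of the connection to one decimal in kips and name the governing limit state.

307.6 kips (bearing governs)

Bolt shear: A_b = π(1)²/4 = 0.7854 in². φR_n = 0.75 × 68 × 0.7854 × 8 × 1 = 320.4 kips.
Bearing (0.3125 in plate, F_u = 70 ksi): end bolts L_c = 2.375 − 1.125/2 = 1.8125, R_n = min(1.2×1.8125×0.3125×70, 2.4×1×0.3125×70) = 47.578 kips/bolt; interior L_c = 3.625 − 1.125 = 2.5, R_n = 52.5 kips/bolt. φR_n = 0.75 × (2×47.578 + 6×52.5) = 307.6 kips.
Governing: min(320.4, 307.6) = 307.6 kips → bearing.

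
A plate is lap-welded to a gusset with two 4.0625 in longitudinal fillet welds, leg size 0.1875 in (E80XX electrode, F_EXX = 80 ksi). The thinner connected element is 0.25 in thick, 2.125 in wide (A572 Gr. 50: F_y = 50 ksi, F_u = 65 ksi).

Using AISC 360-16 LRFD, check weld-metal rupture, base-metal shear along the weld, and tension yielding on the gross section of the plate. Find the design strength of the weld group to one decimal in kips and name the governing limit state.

Weld metal: throat = 0.707×0.1875 = 0.13256 in, L = 2×4.0625 = 8.125 in. φR_n = 0.75 × 0.6 × 80 × 0.13256 × 8.125 = 38.8 kips.
Base metal shear (0.25 in plate): yield φR_n = 1.0×0.6×50×0.25×8.125 = 60.9 kips; rupture φR_n = 0.75×0.6×65×0.25×8.125 = 59.4 kips; take 59.4 kips (rupture).
Tension yield (gross): A_g = 2.125×0.25 = 0.53125 in². φR_n = 0.90 × 50 × 0.53125 = 23.9 kips.
Governing: min(38.8, 59.4, 23.9) = 23.9 kips → gross-section yield.

23.9 kips (gross-section yield governs)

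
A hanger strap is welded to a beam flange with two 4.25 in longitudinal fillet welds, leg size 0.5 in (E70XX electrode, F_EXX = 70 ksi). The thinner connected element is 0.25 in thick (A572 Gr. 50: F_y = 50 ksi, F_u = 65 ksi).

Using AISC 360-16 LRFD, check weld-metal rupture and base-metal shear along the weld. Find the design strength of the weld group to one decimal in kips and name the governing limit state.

62.2 kips (base-metal shear governs)

Weld metal: throat = 0.707×0.5 = 0.3535 in, L = 2×4.25 = 8.5 in. φR_n = 0.75 × 0.6 × 70 × 0.3535 × 8.5 = 94.6 kips.
Base metal shear (0.25 in plate): yield φR_n = 1.0×0.6×50×0.25×8.5 = 63.8 kips; rupture φR_n = 0.75×0.6×65×0.25×8.5 = 62.2 kips; take 62.2 kips (rupture).
Governing: min(94.6, 62.2) = 62.2 kips → base-metal shear.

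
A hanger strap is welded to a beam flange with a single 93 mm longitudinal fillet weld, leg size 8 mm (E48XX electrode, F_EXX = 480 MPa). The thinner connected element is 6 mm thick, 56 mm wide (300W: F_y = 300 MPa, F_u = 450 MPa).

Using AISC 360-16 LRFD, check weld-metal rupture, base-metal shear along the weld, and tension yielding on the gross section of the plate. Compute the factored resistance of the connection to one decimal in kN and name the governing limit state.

Weld metal: throat = 0.707×8 = 5.656 mm, L = 93 mm. φR_n = 0.75 × 0.6 × 480 × 5.656 × 93 = 113.6 kN.
Base metal shear (6 mm plate): yield φR_n = 1.0×0.6×300×6×93 = 100.4 kN; rupture φR_n = 0.75×0.6×450×6×93 = 113.0 kN; take 100.4 kN (yield).
Tension yield (gross): A_g = 56×6 = 336 mm². φR_n = 0.90 × 300 × 336 = 90.7 kN.
Governing: min(113.6, 100.4, 90.7) = 90.7 kN → gross-section yield.

90.7 kN (gross-section yield governs)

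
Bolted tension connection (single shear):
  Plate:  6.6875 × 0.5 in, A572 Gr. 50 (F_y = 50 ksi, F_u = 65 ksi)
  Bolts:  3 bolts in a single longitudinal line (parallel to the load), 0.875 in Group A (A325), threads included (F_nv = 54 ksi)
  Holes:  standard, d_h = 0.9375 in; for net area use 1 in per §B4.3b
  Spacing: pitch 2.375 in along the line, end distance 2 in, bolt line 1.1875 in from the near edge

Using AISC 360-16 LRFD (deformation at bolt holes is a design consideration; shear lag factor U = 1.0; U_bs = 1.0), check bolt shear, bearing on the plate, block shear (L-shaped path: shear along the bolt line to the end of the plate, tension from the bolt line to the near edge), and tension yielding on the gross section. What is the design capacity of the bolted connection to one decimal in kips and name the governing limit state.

Bolt shear: A_b = π(0.875)²/4 = 0.60132 in². φR_n = 0.75 × 54 × 0.60132 × 3 × 1 = 73.1 kips.
Bearing (0.5 in plate, F_u = 65 ksi): end bolts L_c = 2 − 0.9375/2 = 1.53125, R_n = min(1.2×1.53125×0.5×65, 2.4×0.875×0.5×65) = 59.719 kips/bolt; interior L_c = 2.375 − 0.9375 = 1.4375, R_n = 56.063 kips/bolt. φR_n = 0.75 × (1×59.719 + 2×56.063) = 128.9 kips.
Block shear: shear path 1×[2+2×2.375] = 1×6.75 in, A_gv = 3.375, A_nv = 1×(6.75 − 2.5×1)×0.5 = 2.125 in²; tension to near edge: (1.1875 − 0.5×1)×0.5 = 0.34375 in². R_n = min(0.6×65×2.125, 0.6×50×3.375) + 1.0×65×0.34375 = min(82.875, 101.25) + 22.344 = 105.22 kips. φR_n = 0.75 × 105.22 = 78.9 kips.
Tension yield (gross): A_g = 6.6875×0.5 = 3.3438 in². φR_n = 0.90 × 50 × 3.3438 = 150.5 kips.
Governing: min(73.1, 128.9, 78.9, 150.5) = 73.1 kips → bolt shear.

73.1 kips (bolt shear governs)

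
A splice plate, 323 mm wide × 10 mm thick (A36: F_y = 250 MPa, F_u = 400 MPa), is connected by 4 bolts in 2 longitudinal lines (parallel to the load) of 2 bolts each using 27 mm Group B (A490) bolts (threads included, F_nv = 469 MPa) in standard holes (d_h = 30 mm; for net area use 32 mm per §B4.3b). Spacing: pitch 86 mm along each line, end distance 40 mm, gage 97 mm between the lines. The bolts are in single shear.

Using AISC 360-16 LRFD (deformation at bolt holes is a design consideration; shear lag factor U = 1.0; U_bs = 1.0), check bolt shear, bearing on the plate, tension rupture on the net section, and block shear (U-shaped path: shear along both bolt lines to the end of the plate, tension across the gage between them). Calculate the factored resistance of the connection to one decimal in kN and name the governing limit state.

475.8 kN (block shear governs)

Bolt shear: A_b = π(27)²/4 = 572.56 mm². φR_n = 0.75 × 469 × 572.56 × 4 × 1 = 805.6 kN.
Bearing (10 mm plate, F_u = 400 MPa): end bolts L_c = 40 − 30/2 = 25, R_n = min(1.2×25×10×400, 2.4×27×10×400) = 120 kN/bolt; interior L_c = 86 − 30 = 56, R_n = 259.2 kN/bolt. φR_n = 0.75 × (2×120 + 2×259.2) = 568.8 kN.
Tension rupture (net): A_n = (323 − 2×32)×10 = 2590 mm² (U = 1.0, A_e = A_n). φR_n = 0.75 × 400 × 2590 = 777.0 kN.
Block shear: shear path 2×[40+1×86] = 2×126 mm, A_gv = 2520, A_nv = 2×(126 − 1.5×32)×10 = 1560 mm²; tension across gage: (97 − 1×32)×10 = 650 mm². R_n = min(0.6×400×1560, 0.6×250×2520) + 1.0×400×650 = min(374.4, 378) + 260 = 634.4 kN. φR_n = 0.75 × 634.4 = 475.8 kN.
Governing: min(805.6, 568.8, 777.0, 475.8) = 475.8 kN → block shear.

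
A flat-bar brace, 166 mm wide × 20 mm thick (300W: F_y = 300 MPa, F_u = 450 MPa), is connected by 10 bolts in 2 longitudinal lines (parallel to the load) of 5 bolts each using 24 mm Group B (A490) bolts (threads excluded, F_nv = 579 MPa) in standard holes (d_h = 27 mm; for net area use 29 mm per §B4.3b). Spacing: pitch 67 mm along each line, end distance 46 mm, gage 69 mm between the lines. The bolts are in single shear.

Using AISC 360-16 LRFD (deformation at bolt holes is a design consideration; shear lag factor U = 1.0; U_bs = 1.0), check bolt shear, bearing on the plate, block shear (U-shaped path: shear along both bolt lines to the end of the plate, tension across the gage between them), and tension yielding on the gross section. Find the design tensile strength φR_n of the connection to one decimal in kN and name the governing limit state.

896.4 kN (gross-section yield governs)

Bolt shear: A_b = π(24)²/4 = 452.39 mm². φR_n = 0.75 × 579 × 452.39 × 10 × 1 = 1964.5 kN.
Bearing (20 mm plate, F_u = 450 MPa): end bolts L_c = 46 − 27/2 = 32.5, R_n = min(1.2×32.5×20×450, 2.4×24×20×450) = 351 kN/bolt; interior L_c = 67 − 27 = 40, R_n = 432 kN/bolt. φR_n = 0.75 × (2×351 + 8×432) = 3118.5 kN.
Block shear: shear path 2×[46+4×67] = 2×314 mm, A_gv = 12560, A_nv = 2×(314 − 4.5×29)×20 = 7340 mm²; tension across gage: (69 − 1×29)×20 = 800 mm². R_n = min(0.6×450×7340, 0.6×300×12560) + 1.0×450×800 = min(1981.8, 2260.8) + 360 = 2341.8 kN. φR_n = 0.75 × 2341.8 = 1756.4 kN.
Tension yield (gross): A_g = 166×20 = 3320 mm². φR_n = 0.90 × 300 × 3320 = 896.4 kN.
Governing: min(1964.5, 3118.5, 1756.4, 896.4) = 896.4 kN → gross-section yield.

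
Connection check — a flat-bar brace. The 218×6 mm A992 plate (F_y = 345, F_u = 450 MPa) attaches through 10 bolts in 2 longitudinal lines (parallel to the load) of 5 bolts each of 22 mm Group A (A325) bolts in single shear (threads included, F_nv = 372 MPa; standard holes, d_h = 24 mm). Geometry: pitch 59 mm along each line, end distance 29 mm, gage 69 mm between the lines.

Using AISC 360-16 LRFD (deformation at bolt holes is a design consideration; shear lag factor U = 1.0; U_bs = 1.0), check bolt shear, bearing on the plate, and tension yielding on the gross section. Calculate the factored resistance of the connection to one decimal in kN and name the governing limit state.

Bolt shear: A_b = π(22)²/4 = 380.13 mm². φR_n = 0.75 × 372 × 380.13 × 10 × 1 = 1060.6 kN.
Bearing (6 mm plate, F_u = 450 MPa): end bolts L_c = 29 − 24/2 = 17, R_n = min(1.2×17×6×450, 2.4×22×6×450) = 55.08 kN/bolt; interior L_c = 59 − 24 = 35, R_n = 113.4 kN/bolt. φR_n = 0.75 × (2×55.08 + 8×113.4) = 763.0 kN.
Tension yield (gross): A_g = 218×6 = 1308 mm². φR_n = 0.90 × 345 × 1308 = 406.1 kN.
Governing: min(1060.6, 763.0, 406.1) = 406.1 kN → gross-section yield.

406.1 kN (gross-section yield governs)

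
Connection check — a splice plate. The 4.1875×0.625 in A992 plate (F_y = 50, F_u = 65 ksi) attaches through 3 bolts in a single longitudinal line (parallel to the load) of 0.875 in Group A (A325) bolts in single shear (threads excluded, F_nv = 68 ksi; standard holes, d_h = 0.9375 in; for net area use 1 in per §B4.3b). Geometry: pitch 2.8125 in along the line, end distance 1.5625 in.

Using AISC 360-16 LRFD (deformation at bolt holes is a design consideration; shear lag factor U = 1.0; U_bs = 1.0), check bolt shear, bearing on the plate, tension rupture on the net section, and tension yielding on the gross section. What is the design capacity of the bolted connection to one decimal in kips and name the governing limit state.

Bolt shear: A_b = π(0.875)²/4 = 0.60132 in². φR_n = 0.75 × 68 × 0.60132 × 3 × 1 = 92.0 kips.
Bearing (0.625 in plate, F_u = 65 ksi): end bolts L_c = 1.5625 − 0.9375/2 = 1.09375, R_n = min(1.2×1.09375×0.625×65, 2.4×0.875×0.625×65) = 53.32 kips/bolt; interior L_c = 2.8125 − 0.9375 = 1.875, R_n = 85.313 kips/bolt. φR_n = 0.75 × (1×53.32 + 2×85.313) = 168.0 kips.
Tension rupture (net): A_n = (4.1875 − 1×1)×0.625 = 1.9922 in² (U = 1.0, A_e = A_n). φR_n = 0.75 × 65 × 1.9922 = 97.1 kips.
Tension yield (gross): A_g = 4.1875×0.625 = 2.6172 in². φR_n = 0.90 × 50 × 2.6172 = 117.8 kips.
Governing: min(92.0, 168.0, 97.1, 117.8) = 92.0 kips → bolt shear.

92.0 kips (bolt shear governs)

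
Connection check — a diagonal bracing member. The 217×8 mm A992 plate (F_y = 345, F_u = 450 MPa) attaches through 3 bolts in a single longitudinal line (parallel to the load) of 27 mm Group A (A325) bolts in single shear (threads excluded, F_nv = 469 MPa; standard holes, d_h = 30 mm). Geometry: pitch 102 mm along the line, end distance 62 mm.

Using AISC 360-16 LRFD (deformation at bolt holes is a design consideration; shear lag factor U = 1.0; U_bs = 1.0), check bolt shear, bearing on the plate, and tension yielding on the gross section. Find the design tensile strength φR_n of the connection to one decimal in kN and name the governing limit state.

502.2 kN (bearing governs)

Bolt shear: A_b = π(27)²/4 = 572.56 mm². φR_n = 0.75 × 469 × 572.56 × 3 × 1 = 604.2 kN.
Bearing (8 mm plate, F_u = 450 MPa): end bolts L_c = 62 − 30/2 = 47, R_n = min(1.2×47×8×450, 2.4×27×8×450) = 203.04 kN/bolt; interior L_c = 102 − 30 = 72, R_n = 233.28 kN/bolt. φR_n = 0.75 × (1×203.04 + 2×233.28) = 502.2 kN.
Tension yield (gross): A_g = 217×8 = 1736 mm². φR_n = 0.90 × 345 × 1736 = 539.0 kN.
Governing: min(604.2, 502.2, 539.0) = 502.2 kN → bearing.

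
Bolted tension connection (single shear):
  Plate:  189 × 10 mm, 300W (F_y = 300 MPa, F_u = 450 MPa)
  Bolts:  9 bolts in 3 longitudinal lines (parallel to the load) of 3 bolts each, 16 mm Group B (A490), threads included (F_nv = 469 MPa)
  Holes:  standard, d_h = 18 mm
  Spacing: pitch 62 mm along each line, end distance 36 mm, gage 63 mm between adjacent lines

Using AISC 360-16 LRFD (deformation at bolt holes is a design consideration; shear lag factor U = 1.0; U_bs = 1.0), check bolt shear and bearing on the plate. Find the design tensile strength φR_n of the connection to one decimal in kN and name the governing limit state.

636.5 kN (bolt shear governs)

Bolt shear: A_b = π(16)²/4 = 201.06 mm². φR_n = 0.75 × 469 × 201.06 × 9 × 1 = 636.5 kN.
Bearing (10 mm plate, F_u = 450 MPa): end bolts L_c = 36 − 18/2 = 27, R_n = min(1.2×27×10×450, 2.4×16×10×450) = 145.8 kN/bolt; interior L_c = 62 − 18 = 44, R_n = 172.8 kN/bolt. φR_n = 0.75 × (3×145.8 + 6×172.8) = 1105.7 kN.
Governing: min(636.5, 1105.7) = 636.5 kN → bolt shear.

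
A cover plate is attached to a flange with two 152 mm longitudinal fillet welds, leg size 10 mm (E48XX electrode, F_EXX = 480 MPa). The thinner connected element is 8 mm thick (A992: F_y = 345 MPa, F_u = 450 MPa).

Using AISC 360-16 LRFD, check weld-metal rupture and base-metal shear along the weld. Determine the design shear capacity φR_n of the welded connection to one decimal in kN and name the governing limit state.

Weld metal: throat = 0.707×10 = 7.07 mm, L = 2×152 = 304 mm. φR_n = 0.75 × 0.6 × 480 × 7.07 × 304 = 464.2 kN.
Base metal shear (8 mm plate): yield φR_n = 1.0×0.6×345×8×304 = 503.4 kN; rupture φR_n = 0.75×0.6×450×8×304 = 492.5 kN; take 492.5 kN (rupture).
Governing: min(464.2, 492.5) = 464.2 kN → weld metal.

464.2 kN (weld metal governs)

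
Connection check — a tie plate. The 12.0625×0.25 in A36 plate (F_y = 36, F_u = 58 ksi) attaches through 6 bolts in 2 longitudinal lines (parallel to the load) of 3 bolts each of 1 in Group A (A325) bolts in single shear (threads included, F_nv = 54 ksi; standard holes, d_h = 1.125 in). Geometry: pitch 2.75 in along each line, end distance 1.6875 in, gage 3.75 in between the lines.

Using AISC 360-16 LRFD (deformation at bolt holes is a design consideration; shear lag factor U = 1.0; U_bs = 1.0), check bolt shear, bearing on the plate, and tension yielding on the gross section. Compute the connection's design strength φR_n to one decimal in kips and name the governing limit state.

97.7 kips (gross-section yield governs)

Bolt shear: A_b = π(1)²/4 = 0.7854 in². φR_n = 0.75 × 54 × 0.7854 × 6 × 1 = 190.9 kips.
Bearing (0.25 in plate, F_u = 58 ksi): end bolts L_c = 1.6875 − 1.125/2 = 1.125, R_n = min(1.2×1.125×0.25×58, 2.4×1×0.25×58) = 19.575 kips/bolt; interior L_c = 2.75 − 1.125 = 1.625, R_n = 28.275 kips/bolt. φR_n = 0.75 × (2×19.575 + 4×28.275) = 114.2 kips.
Tension yield (gross): A_g = 12.0625×0.25 = 3.0156 in². φR_n = 0.90 × 36 × 3.0156 = 97.7 kips.
Governing: min(190.9, 114.2, 97.7) = 97.7 kips → gross-section yield.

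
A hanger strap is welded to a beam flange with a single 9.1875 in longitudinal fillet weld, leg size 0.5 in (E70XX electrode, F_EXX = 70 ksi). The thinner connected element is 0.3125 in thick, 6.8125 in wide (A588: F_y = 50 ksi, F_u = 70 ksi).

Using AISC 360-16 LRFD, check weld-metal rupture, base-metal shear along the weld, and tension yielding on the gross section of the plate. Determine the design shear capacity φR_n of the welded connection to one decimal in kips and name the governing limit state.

86.1 kips (base-metal shear governs)

Weld metal: throat = 0.707×0.5 = 0.3535 in, L = 9.1875 in. φR_n = 0.75 × 0.6 × 70 × 0.3535 × 9.1875 = 102.3 kips.
Base metal shear (0.3125 in plate): yield φR_n = 1.0×0.6×50×0.3125×9.1875 = 86.1 kips; rupture φR_n = 0.75×0.6×70×0.3125×9.1875 = 90.4 kips; take 86.1 kips (yield).
Tension yield (gross): A_g = 6.8125×0.3125 = 2.1289 in². φR_n = 0.90 × 50 × 2.1289 = 95.8 kips.
Governing: min(102.3, 86.1, 95.8) = 86.1 kips → base-metal shear.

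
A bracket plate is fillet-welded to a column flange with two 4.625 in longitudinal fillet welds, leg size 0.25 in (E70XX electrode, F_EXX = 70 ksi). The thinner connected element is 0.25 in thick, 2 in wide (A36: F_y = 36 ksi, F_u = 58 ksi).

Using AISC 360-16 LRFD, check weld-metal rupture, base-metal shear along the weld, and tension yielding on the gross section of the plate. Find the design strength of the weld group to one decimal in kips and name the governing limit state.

Weld metal: throat = 0.707×0.25 = 0.17675 in, L = 2×4.625 = 9.25 in. φR_n = 0.75 × 0.6 × 70 × 0.17675 × 9.25 = 51.5 kips.
Base metal shear (0.25 in plate): yield φR_n = 1.0×0.6×36×0.25×9.25 = 50.0 kips; rupture φR_n = 0.75×0.6×58×0.25×9.25 = 60.4 kips; take 50.0 kips (yield).
Tension yield (gross): A_g = 2×0.25 = 0.5 in². φR_n = 0.90 × 36 × 0.5 = 16.2 kips.
Governing: min(51.5, 50.0, 16.2) = 16.2 kips → gross-section yield.

16.2 kips (gross-section yield governs)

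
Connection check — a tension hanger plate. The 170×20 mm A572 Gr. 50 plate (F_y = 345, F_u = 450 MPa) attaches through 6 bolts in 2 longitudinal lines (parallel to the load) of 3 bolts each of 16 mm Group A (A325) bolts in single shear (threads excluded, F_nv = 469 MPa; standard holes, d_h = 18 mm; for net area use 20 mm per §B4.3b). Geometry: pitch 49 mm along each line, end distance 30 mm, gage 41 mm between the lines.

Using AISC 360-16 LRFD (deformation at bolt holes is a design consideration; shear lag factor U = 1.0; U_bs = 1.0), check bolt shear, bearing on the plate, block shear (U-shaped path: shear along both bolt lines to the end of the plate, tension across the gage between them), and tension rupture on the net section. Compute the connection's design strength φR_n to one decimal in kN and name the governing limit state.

424.3 kN (bolt shear governs)

Bolt shear: A_b = π(16)²/4 = 201.06 mm². φR_n = 0.75 × 469 × 201.06 × 6 × 1 = 424.3 kN.
Bearing (20 mm plate, F_u = 450 MPa): end bolts L_c = 30 − 18/2 = 21, R_n = min(1.2×21×20×450, 2.4×16×20×450) = 226.8 kN/bolt; interior L_c = 49 − 18 = 31, R_n = 334.8 kN/bolt. φR_n = 0.75 × (2×226.8 + 4×334.8) = 1344.6 kN.
Block shear: shear path 2×[30+2×49] = 2×128 mm, A_gv = 5120, A_nv = 2×(128 − 2.5×20)×20 = 3120 mm²; tension across gage: (41 − 1×20)×20 = 420 mm². R_n = min(0.6×450×3120, 0.6×345×5120) + 1.0×450×420 = min(842.4, 1059.8) + 189 = 1031.4 kN. φR_n = 0.75 × 1031.4 = 773.6 kN.
Tension rupture (net): A_n = (170 − 2×20)×20 = 2600 mm² (U = 1.0, A_e = A_n). φR_n = 0.75 × 450 × 2600 = 877.5 kN.
Governing: min(424.3, 1344.6, 773.6, 877.5) = 424.3 kN → bolt shear.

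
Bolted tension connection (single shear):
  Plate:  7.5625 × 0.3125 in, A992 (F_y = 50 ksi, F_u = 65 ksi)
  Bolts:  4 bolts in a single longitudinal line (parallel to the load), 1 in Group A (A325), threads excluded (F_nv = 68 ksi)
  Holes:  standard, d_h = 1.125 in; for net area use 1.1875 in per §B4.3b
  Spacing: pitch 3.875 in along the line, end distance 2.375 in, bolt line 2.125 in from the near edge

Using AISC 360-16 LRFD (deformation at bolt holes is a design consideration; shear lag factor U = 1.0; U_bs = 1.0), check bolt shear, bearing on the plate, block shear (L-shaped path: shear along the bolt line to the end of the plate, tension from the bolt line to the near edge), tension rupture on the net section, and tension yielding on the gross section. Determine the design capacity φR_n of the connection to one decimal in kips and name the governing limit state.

Bolt shear: A_b = π(1)²/4 = 0.7854 in². φR_n = 0.75 × 68 × 0.7854 × 4 × 1 = 160.2 kips.
Bearing (0.3125 in plate, F_u = 65 ksi): end bolts L_c = 2.375 − 1.125/2 = 1.8125, R_n = min(1.2×1.8125×0.3125×65, 2.4×1×0.3125×65) = 44.18 kips/bolt; interior L_c = 3.875 − 1.125 = 2.75, R_n = 48.75 kips/bolt. φR_n = 0.75 × (1×44.18 + 3×48.75) = 142.8 kips.
Block shear: shear path 1×[2.375+3×3.875] = 1×14 in, A_gv = 4.375, A_nv = 1×(14 − 3.5×1.1875)×0.3125 = 3.0762 in²; tension to near edge: (2.125 − 0.5×1.1875)×0.3125 = 0.47852 in². R_n = min(0.6×65×3.0762, 0.6×50×4.375) + 1.0×65×0.47852 = min(119.97, 131.25) + 31.104 = 151.07 kips. φR_n = 0.75 × 151.07 = 113.3 kips.
Tension rupture (net): A_n = (7.5625 − 1×1.1875)×0.3125 = 1.9922 in² (U = 1.0, A_e = A_n). φR_n = 0.75 × 65 × 1.9922 = 97.1 kips.
Tension yield (gross): A_g = 7.5625×0.3125 = 2.3633 in². φR_n = 0.90 × 50 × 2.3633 = 106.3 kips.
Governing: min(160.2, 142.8, 113.3, 97.1, 106.3) = 97.1 kips → net-section rupture.

97.1 kips (net-section rupture governs)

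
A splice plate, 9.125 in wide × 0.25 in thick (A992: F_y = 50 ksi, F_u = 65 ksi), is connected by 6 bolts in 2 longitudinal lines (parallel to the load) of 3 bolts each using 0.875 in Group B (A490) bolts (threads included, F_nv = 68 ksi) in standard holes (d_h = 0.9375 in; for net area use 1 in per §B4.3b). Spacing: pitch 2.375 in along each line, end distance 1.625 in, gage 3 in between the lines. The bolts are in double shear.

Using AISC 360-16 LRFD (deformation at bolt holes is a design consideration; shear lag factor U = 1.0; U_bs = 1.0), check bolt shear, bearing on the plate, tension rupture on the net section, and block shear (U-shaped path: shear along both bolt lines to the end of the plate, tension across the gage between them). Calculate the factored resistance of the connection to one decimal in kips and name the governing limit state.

Bolt shear: A_b = π(0.875)²/4 = 0.60132 in². φR_n = 0.75 × 68 × 0.60132 × 6 × 2 = 368.0 kips.
Bearing (0.25 in plate, F_u = 65 ksi): end bolts L_c = 1.625 − 0.9375/2 = 1.15625, R_n = min(1.2×1.15625×0.25×65, 2.4×0.875×0.25×65) = 22.547 kips/bolt; interior L_c = 2.375 − 0.9375 = 1.4375, R_n = 28.031 kips/bolt. φR_n = 0.75 × (2×22.547 + 4×28.031) = 117.9 kips.
Tension rupture (net): A_n = (9.125 − 2×1)×0.25 = 1.7813 in² (U = 1.0, A_e = A_n). φR_n = 0.75 × 65 × 1.7813 = 86.8 kips.
Block shear: shear path 2×[1.625+2×2.375] = 2×6.375 in, A_gv = 3.1875, A_nv = 2×(6.375 − 2.5×1)×0.25 = 1.9375 in²; tension across gage: (3 − 1×1)×0.25 = 0.5 in². R_n = min(0.6×65×1.9375, 0.6×50×3.1875) + 1.0×65×0.5 = min(75.563, 95.625) + 32.5 = 108.06 kips. φR_n = 0.75 × 108.06 = 81.0 kips.
Governing: min(368.0, 117.9, 86.8, 81.0) = 81.0 kips → block shear.

81.0 kips (block shear governs)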